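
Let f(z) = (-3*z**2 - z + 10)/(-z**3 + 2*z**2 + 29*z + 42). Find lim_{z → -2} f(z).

11/9

Direct substitution gives 0/0, so factor. Both numerator and denominator have (z + 2) as a factor.
After cancelling, the expression reduces to (5 - 3*z)/(-z^2 + 4*z + 21).
Substituting z = -2 gives 11/9.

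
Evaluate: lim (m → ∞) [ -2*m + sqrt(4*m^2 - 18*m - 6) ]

-9/2

An ∞ − ∞ form. Rationalising with the conjugate, the difference becomes (-18m - 6) / (√(4*m^2 - 18*m - 6) + 2m).
For large m the denominator behaves like 2·2m, so the quotient tends to -18/4 = -9/2.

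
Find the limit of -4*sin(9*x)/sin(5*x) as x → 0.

-36/5

Substitution gives 0/0.
Divide numerator and denominator by x: sin(9x)/x → 9 and sin(5x)/x → 5, so the limit is -4·9/5 = -36/5.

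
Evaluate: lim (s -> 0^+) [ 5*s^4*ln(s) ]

This is a 0·(−∞) form. Rewrite as 5·ln(s) / s^(−4) and apply L'Hôpital:
the derivative quotient is 5·(1/s) / (−4·s^(−5)) = (-5/4)·s^4 → 0.

0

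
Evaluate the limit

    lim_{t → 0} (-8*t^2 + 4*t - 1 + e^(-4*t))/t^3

-32/3

Direct substitution gives 0/0.
Apply L'Hôpital: lim (-16*t + 4 - 4*e^(-4*t))/(3*t^2), still 0/0.
Apply L'Hôpital: lim (-16 + 16*e^(-4*t))/(6*t), still 0/0.
After 3 applications of L'Hôpital's rule the quotient is (-64*e^(-4*t))/(6); substituting t = 0 gives -32/3.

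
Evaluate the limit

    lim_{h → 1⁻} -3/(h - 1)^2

-∞

As h → 1⁻, (h - 1) → 0⁻, so (h - 1)^2 → 0⁺ and -3/(h - 1)^2 → -∞.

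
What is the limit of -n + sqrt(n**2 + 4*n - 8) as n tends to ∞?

2

This has the form ∞ − ∞. Multiply and divide by the conjugate √(n^2 + 4*n - 8) + n.
That gives (4n - 8) / (√(n^2 + 4*n - 8) + n).
Divide numerator and denominator by n: the limit is 4/(2·1) = 2.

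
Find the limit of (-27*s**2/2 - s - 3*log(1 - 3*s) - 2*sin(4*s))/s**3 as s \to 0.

145/3

Substitution gives 0/0 (the numerator vanishes to order 3).
Expand each term to order s^3: the coefficient of s^3 in -2·sin(4s) is 64/3 and in -3·ln(1 - 3s) is 27.
Lower-order terms cancel with the polynomial part, so the numerator is (145/3)·s^3 + o(s^3), and the limit is (145/3)/(1) = 145/3.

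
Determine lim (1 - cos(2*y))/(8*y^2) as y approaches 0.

1/4

Substitution gives 0/0.
Use (1 − cos u)/u² → 1/2 with u = 2y: the limit is 2²/(2·8) = 1/4.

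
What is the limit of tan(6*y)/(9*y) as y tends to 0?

Substitution gives 0/0.
Since tan(u)/u → 1 as u → 0, tan(6y)/(6y) → 1 and the limit is 6/9 = 2/3.

2/3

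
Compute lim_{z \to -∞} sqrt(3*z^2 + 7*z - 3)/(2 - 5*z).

For large |z|, √(3*z^2 + 7*z - 3) ≈ √3·|z| and the denominator ≈ -5z.
Since z → −∞, |z| = −z, giving −√3/(-5) = √(3)/5.

√(3)/5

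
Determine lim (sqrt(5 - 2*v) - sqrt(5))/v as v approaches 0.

-√(5)/5

Substitution gives 0/0. Multiply numerator and denominator by the conjugate √(5 - 2v) + √5.
The numerator becomes (5 - 2v) − 5 = -2v, so the expression simplifies to -2/(√(5 - 2v) + √5).
Letting v → 0 gives -2/(2√5) = -√(5)/5.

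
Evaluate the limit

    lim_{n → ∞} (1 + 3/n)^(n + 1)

e^(3)

The base → 1 and the exponent → ∞: a 1^∞ form.
Take logarithms: (n + 1)·ln(1 + 3/n). Since ln(1+u) ~ u for small u, this behaves like (n)·(3/n) → 3.
So the limit is e^(3).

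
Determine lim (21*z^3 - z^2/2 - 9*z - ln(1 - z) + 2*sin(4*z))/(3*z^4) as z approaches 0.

1/12

Substitution gives 0/0 (the numerator vanishes to order 4).
Expand each term to order z^4: the coefficient of z^4 in −ln(1 - z) is 1/4 and in 2·sin(4z) is 0.
Lower-order terms cancel with the polynomial part, so the numerator is (1/4)·z^4 + o(z^4), and the limit is (1/4)/(3) = 1/12.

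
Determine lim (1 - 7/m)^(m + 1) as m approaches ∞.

e^(-7)

The base → 1 and the exponent → ∞: a 1^∞ form.
Take logarithms: (m + 1)·ln(1 - 7/m). Since ln(1+u) ~ u for small u, this behaves like (m)·(-7/m) → -7.
So the limit is e^(-7).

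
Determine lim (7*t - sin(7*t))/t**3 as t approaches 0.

343/6

Direct substitution gives 0/0.
Apply L'Hôpital: lim (7 - 7*cos(7*t))/(3*t^2), still 0/0.
Apply L'Hôpital: lim (49*sin(7*t))/(6*t), still 0/0.
After 3 applications of L'Hôpital's rule the quotient is (343*cos(7*t))/(6); substituting t = 0 gives 343/6.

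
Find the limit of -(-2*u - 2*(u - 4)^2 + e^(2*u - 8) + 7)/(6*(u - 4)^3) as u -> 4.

-2/9

Direct substitution gives 0/0.
Apply L'Hôpital: lim (-4*u + 2*e^(2*u - 8) + 14)/(-18*(u - 4)^2), still 0/0.
Apply L'Hôpital: lim (4*e^(2*u - 8) - 4)/(144 - 36*u), still 0/0.
After 3 applications of L'Hôpital's rule the quotient is (8*e^(2*u - 8))/(-36); substituting u = 4 gives -2/9.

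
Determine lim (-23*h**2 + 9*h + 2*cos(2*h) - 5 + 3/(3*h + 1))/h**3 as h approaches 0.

-81

Substitution gives 0/0; apply L'Hôpital's rule 3 times.
After differentiating numerator and denominator 3 times the quotient is (16*sin(2*h) - 486/(3*h + 1)^4)/(6); at h = 0 this is -81.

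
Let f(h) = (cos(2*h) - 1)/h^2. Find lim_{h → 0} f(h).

Direct substitution gives 0/0.
Apply L'Hôpital: lim (-2*sin(2*h))/(2*h), still 0/0.
After 2 applications of L'Hôpital's rule the quotient is (-4*cos(2*h))/(2); substituting h = 0 gives -2.

-2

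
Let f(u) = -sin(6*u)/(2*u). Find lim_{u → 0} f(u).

-3

Substitution gives 0/0.
Write it as (6/(-2))·sin(6u)/(6u); since sin(θ)/θ → 1, the limit is -3.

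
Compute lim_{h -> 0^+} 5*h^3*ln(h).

This is a 0·(−∞) form. Rewrite as 5·ln(h) / h^(−3) and apply L'Hôpital:
the derivative quotient is 5·(1/h) / (−3·h^(−4)) = (-5/3)·h^3 → 0.

0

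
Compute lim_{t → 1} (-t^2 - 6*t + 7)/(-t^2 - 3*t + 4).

Since t = 1 makes numerator and denominator zero, (t - 1) divides both.
Cancelling it gives (-t - 7)/(-t - 4); now plug in t = 1 to get 8/5.

8/5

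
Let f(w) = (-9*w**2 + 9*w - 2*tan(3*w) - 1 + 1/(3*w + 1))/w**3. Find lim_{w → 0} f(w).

-45

Substitution gives 0/0; apply L'Hôpital's rule 3 times.
After differentiating numerator and denominator 3 times the quotient is (54*(8*(3*w + 1)^4*(cos(6*w) - 2)/(cos(6*w) + 1)^2 - 3)/(3*w + 1)^4)/(6); at w = 0 this is -45.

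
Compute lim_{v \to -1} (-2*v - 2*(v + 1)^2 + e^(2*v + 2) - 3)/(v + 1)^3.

Direct substitution gives 0/0.
Apply L'Hôpital: lim (-4*v + 2*e^(2*v + 2) - 6)/(3*(v + 1)^2), still 0/0.
Apply L'Hôpital: lim (4*e^(2*v + 2) - 4)/(6*v + 6), still 0/0.
After 3 applications of L'Hôpital's rule the quotient is (8*e^(2*v + 2))/(6); substituting v = -1 gives 4/3.

4/3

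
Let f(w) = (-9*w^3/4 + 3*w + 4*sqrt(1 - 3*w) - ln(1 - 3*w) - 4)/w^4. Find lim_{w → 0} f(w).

Substitution gives 0/0 (the numerator vanishes to order 4).
Expand each term to order w^4: the coefficient of w^4 in 4·√(1 - 3w) is -405/32 and in −ln(1 - 3w) is 81/4.
Lower-order terms cancel with the polynomial part, so the numerator is (243/32)·w^4 + o(w^4), and the limit is (243/32)/(1) = 243/32.

243/32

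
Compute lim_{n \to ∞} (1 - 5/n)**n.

e^(-5)

Write it as [(1 - 5/n)^n]^(1) · (1 - 5/n)^(0). The bracketed term tends to e^(-5) and the second factor to 1, so the limit is e^(-5).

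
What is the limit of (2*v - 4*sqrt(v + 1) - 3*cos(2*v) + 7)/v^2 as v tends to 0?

Substitution gives 0/0 (the numerator vanishes to order 2).
Expand each term to order v^2: the coefficient of v^2 in -3·cos(2v) is 6 and in -4·√(1 + v) is 1/2.
Lower-order terms cancel with the polynomial part, so the numerator is (13/2)·v^2 + o(v^2), and the limit is (13/2)/(1) = 13/2.

13/2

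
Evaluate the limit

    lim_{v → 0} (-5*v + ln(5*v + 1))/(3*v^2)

-25/6

Direct substitution gives 0/0.
Apply L'Hôpital: lim (-5 + 5/(5*v + 1))/(6*v), still 0/0.
After 2 applications of L'Hôpital's rule the quotient is (-25/(5*v + 1)^2)/(6); substituting v = 0 gives -25/6.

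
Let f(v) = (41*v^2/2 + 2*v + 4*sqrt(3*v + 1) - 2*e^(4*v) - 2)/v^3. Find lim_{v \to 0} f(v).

-175/12

Substitution gives 0/0; apply L'Hôpital's rule 3 times.
After differentiating numerator and denominator 3 times the quotient is (-128*e^(4*v) + 81/(2*(3*v + 1)^(5/2)))/(6); at v = 0 this is -175/12.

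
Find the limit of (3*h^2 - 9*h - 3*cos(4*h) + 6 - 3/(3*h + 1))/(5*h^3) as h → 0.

81/5

Substitution gives 0/0; apply L'Hôpital's rule 3 times.
After differentiating numerator and denominator 3 times the quotient is (-192*sin(4*h) + 486/(3*h + 1)^4)/(30); at h = 0 this is 81/5.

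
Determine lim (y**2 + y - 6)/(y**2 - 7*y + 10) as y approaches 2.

-5/3

Direct substitution gives 0/0, so factor. Both numerator and denominator have (y - 2) as a factor.
After cancelling, the expression reduces to (y + 3)/(y - 5).
Substituting y = 2 gives -5/3.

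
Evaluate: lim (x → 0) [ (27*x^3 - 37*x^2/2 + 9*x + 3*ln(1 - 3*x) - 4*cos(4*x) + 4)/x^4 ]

Substitution gives 0/0 (the numerator vanishes to order 4).
Expand each term to order x^4: the coefficient of x^4 in -4·cos(4x) is -128/3 and in 3·ln(1 - 3x) is -243/4.
Lower-order terms cancel with the polynomial part, so the numerator is (-1241/12)·x^4 + o(x^4), and the limit is (-1241/12)/(1) = -1241/12.

-1241/12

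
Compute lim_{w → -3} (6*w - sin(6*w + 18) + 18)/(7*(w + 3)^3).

Direct substitution gives 0/0.
Apply L'Hôpital: lim (6 - 6*cos(6*w + 18))/(21*(w + 3)^2), still 0/0.
Apply L'Hôpital: lim (36*sin(6*w + 18))/(42*w + 126), still 0/0.
After 3 applications of L'Hôpital's rule the quotient is (216*cos(6*w + 18))/(42); substituting w = -3 gives 36/7.

36/7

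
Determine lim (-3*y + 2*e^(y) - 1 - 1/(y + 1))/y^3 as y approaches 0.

4/3

Substitution gives 0/0; apply L'Hôpital's rule 3 times.
After differentiating numerator and denominator 3 times the quotient is (2*e^(y) + 6/(y + 1)^4)/(6); at y = 0 this is 4/3.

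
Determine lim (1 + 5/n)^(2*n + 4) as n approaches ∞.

e^(10)

Write it as [(1 + 5/n)^n]^(2) · (1 + 5/n)^(4). The bracketed term tends to e^(5) and the second factor to 1, so the limit is e^(10).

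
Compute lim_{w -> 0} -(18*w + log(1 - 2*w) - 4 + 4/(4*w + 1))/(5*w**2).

Substitution gives 0/0 (the numerator vanishes to order 2).
Expand each term to order w^2: the coefficient of w^2 in 4·1/(1 + 4w) is 64 and in ln(1 - 2w) is -2.
Lower-order terms cancel with the polynomial part, so the numerator is (62)·w^2 + o(w^2), and the limit is (62)/(-5) = -62/5.

-62/5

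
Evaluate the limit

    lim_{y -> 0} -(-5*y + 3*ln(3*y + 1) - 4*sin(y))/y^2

Substitution gives 0/0 (the numerator vanishes to order 2).
Expand each term to order y^2: the coefficient of y^2 in 3·ln(1 + 3y) is -27/2 and in -4·sin(y) is 0.
Lower-order terms cancel with the polynomial part, so the numerator is (-27/2)·y^2 + o(y^2), and the limit is (-27/2)/(-1) = 27/2.

27/2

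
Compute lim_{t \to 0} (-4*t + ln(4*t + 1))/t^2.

-8

Direct substitution gives 0/0.
Apply L'Hôpital: lim (-4 + 4/(4*t + 1))/(2*t), still 0/0.
After 2 applications of L'Hôpital's rule the quotient is (-16/(4*t + 1)^2)/(2); substituting t = 0 gives -8.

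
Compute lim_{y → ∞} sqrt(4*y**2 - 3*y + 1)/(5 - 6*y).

-1/3

For large |y|, √(4*y^2 - 3*y + 1) ≈ √4·|y| and the denominator ≈ -6y.
Since y → +∞, |y| = y, giving √4/(-6) = -1/3.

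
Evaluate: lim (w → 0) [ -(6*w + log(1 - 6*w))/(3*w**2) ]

Direct substitution gives 0/0.
Apply L'Hôpital: lim (6 - 6/(1 - 6*w))/(-6*w), still 0/0.
After 2 applications of L'Hôpital's rule the quotient is (-36/(1 - 6*w)^2)/(-6); substituting w = 0 gives 6.

6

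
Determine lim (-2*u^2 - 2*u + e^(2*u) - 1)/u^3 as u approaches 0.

Direct substitution gives 0/0.
Apply L'Hôpital: lim (-4*u + 2*e^(2*u) - 2)/(3*u^2), still 0/0.
Apply L'Hôpital: lim (4*e^(2*u) - 4)/(6*u), still 0/0.
After 3 applications of L'Hôpital's rule the quotient is (8*e^(2*u))/(6); substituting u = 0 gives 4/3.

4/3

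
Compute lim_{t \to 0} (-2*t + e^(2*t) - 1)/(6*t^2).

Direct substitution gives 0/0.
Apply L'Hôpital: lim (2*e^(2*t) - 2)/(12*t), still 0/0.
After 2 applications of L'Hôpital's rule the quotient is (4*e^(2*t))/(12); substituting t = 0 gives 1/3.

1/3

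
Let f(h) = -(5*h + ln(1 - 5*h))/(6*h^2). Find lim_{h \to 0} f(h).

Direct substitution gives 0/0.
Apply L'Hôpital: lim (5 - 5/(1 - 5*h))/(-12*h), still 0/0.
After 2 applications of L'Hôpital's rule the quotient is (-25/(1 - 5*h)^2)/(-12); substituting h = 0 gives 25/12.

25/12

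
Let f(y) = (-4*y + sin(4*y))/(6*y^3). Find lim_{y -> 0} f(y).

Direct substitution gives 0/0.
Apply L'Hôpital: lim (4*cos(4*y) - 4)/(18*y^2), still 0/0.
Apply L'Hôpital: lim (-16*sin(4*y))/(36*y), still 0/0.
After 3 applications of L'Hôpital's rule the quotient is (-64*cos(4*y))/(36); substituting y = 0 gives -16/9.

-16/9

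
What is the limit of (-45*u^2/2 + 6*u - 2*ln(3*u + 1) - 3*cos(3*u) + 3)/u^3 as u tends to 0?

Substitution gives 0/0; apply L'Hôpital's rule 3 times.
After differentiating numerator and denominator 3 times the quotient is (-81*sin(3*u) - 108/(3*u + 1)^3)/(6); at u = 0 this is -18.

-18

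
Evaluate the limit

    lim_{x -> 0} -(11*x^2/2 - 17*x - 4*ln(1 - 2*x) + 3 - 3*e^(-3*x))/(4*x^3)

Substitution gives 0/0; apply L'Hôpital's rule 3 times.
After differentiating numerator and denominator 3 times the quotient is (81*e^(-3*x) - 64/(2*x - 1)^3)/(-24); at x = 0 this is -145/24.

-145/24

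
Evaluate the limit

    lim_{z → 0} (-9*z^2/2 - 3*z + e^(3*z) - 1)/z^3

Direct substitution gives 0/0.
Apply L'Hôpital: lim (-9*z + 3*e^(3*z) - 3)/(3*z^2), still 0/0.
Apply L'Hôpital: lim (9*e^(3*z) - 9)/(6*z), still 0/0.
After 3 applications of L'Hôpital's rule the quotient is (27*e^(3*z))/(6); substituting z = 0 gives 9/2.

9/2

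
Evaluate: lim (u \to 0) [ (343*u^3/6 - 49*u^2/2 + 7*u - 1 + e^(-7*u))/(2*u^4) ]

2401/48

Direct substitution gives 0/0.
Apply L'Hôpital: lim (343*u^2/2 - 49*u + 7 - 7*e^(-7*u))/(8*u^3), still 0/0.
Apply L'Hôpital: lim (343*u - 49 + 49*e^(-7*u))/(24*u^2), still 0/0.
Apply L'Hôpital: lim (343 - 343*e^(-7*u))/(48*u), still 0/0.
After 4 applications of L'Hôpital's rule the quotient is (2401*e^(-7*u))/(48); substituting u = 0 gives 2401/48.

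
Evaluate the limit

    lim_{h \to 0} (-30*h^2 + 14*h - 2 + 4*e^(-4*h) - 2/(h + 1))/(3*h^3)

-122/9

Substitution gives 0/0 (the numerator vanishes to order 3).
Expand each term to order h^3: the coefficient of h^3 in 4·e^(-4h) is -128/3 and in -2·1/(1 + h) is 2.
Lower-order terms cancel with the polynomial part, so the numerator is (-122/3)·h^3 + o(h^3), and the limit is (-122/3)/(3) = -122/9.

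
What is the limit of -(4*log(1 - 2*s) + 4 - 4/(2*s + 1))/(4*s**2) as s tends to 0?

6

Substitution gives 0/0 (the numerator vanishes to order 2).
Expand each term to order s^2: the coefficient of s^2 in -4·1/(1 + 2s) is -16 and in 4·ln(1 - 2s) is -8.
Lower-order terms cancel with the polynomial part, so the numerator is (-24)·s^2 + o(s^2), and the limit is (-24)/(-4) = 6.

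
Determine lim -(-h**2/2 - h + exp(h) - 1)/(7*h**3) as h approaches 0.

Direct substitution gives 0/0.
Apply L'Hôpital: lim (-h + e^(h) - 1)/(-21*h^2), still 0/0.
Apply L'Hôpital: lim (e^(h) - 1)/(-42*h), still 0/0.
After 3 applications of L'Hôpital's rule the quotient is (e^(h))/(-42); substituting h = 0 gives -1/42.

-1/42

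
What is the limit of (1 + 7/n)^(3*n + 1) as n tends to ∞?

Let L be the limit and take ln: ln L = lim (3n + 1)·ln(1 + 7/n) = lim (3n + 1)·(7/n + O(1/n²)) = 21.
Hence L = e^(21).

e^(21)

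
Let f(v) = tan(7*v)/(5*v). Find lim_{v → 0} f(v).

Substitution gives 0/0.
Since tan(u)/u → 1 as u → 0, tan(7v)/(7v) → 1 and the limit is 7/5.

7/5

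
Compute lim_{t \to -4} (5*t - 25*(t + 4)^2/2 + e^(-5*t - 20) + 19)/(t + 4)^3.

-125/6

Direct substitution gives 0/0.
Apply L'Hôpital: lim (-25*t - 5*e^(-5*t - 20) - 95)/(3*(t + 4)^2), still 0/0.
Apply L'Hôpital: lim (25*e^(-5*t - 20) - 25)/(6*t + 24), still 0/0.
After 3 applications of L'Hôpital's rule the quotient is (-125*e^(-5*t - 20))/(6); substituting t = -4 gives -125/6.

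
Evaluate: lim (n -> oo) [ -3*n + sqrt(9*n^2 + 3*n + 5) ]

An ∞ − ∞ form. Rationalising with the conjugate, the difference becomes (3n + 5) / (√(9*n^2 + 3*n + 5) + 3n).
For large n the denominator behaves like 2·3n, so the quotient tends to 3/6 = 1/2.

1/2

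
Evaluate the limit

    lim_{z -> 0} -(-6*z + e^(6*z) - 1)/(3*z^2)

-6

Direct substitution gives 0/0.
Apply L'Hôpital: lim (6*e^(6*z) - 6)/(-6*z), still 0/0.
After 2 applications of L'Hôpital's rule the quotient is (36*e^(6*z))/(-6); substituting z = 0 gives -6.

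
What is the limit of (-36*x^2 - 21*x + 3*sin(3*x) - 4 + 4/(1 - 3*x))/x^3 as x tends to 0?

Substitution gives 0/0 (the numerator vanishes to order 3).
Expand each term to order x^3: the coefficient of x^3 in 3·sin(3x) is -27/2 and in 4·1/(1 - 3x) is 108.
Lower-order terms cancel with the polynomial part, so the numerator is (189/2)·x^3 + o(x^3), and the limit is (189/2)/(1) = 189/2.

189/2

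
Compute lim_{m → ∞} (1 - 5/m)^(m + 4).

e^(-5)

The base → 1 and the exponent → ∞: a 1^∞ form.
Take logarithms: (m + 4)·ln(1 - 5/m). Since ln(1+u) ~ u for small u, this behaves like (m)·(-5/m) → -5.
So the limit is e^(-5).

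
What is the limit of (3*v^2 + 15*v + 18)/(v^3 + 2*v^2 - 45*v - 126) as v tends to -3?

Since v = -3 makes numerator and denominator zero, (v + 3) divides both.
Cancelling it gives (3*v + 6)/(v^2 - v - 42); now plug in v = -3 to get 1/10.

1/10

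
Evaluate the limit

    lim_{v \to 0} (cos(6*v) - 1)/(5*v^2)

Direct substitution gives 0/0.
Apply L'Hôpital: lim (-6*sin(6*v))/(10*v), still 0/0.
After 2 applications of L'Hôpital's rule the quotient is (-36*cos(6*v))/(10); substituting v = 0 gives -18/5.

-18/5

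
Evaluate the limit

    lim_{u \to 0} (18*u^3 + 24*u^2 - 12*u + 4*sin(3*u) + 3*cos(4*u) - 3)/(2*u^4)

16

Substitution gives 0/0 (the numerator vanishes to order 4).
Expand each term to order u^4: the coefficient of u^4 in 3·cos(4u) is 32 and in 4·sin(3u) is 0.
Lower-order terms cancel with the polynomial part, so the numerator is (32)·u^4 + o(u^4), and the limit is (32)/(2) = 16.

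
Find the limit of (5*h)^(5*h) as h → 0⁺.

Base → 0⁺ and exponent → 0⁺: a 0^0 form.
Take logs: 5h·ln(5h). This is 0·(−∞); rewriting as ln(5h)/(1/(5h)) and applying L'Hôpital gives 0.
Hence the limit is e^0 = 1.

1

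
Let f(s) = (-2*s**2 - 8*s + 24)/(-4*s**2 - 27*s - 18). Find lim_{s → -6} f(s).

16/21

Since s = -6 makes numerator and denominator zero, (s + 6) divides both.
Cancelling it gives (4 - 2*s)/(-4*s - 3); now plug in s = -6 to get 16/21.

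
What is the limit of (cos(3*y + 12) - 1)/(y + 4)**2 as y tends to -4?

Direct substitution gives 0/0.
Apply L'Hôpital: lim (-3*sin(3*y + 12))/(2*y + 8), still 0/0.
After 2 applications of L'Hôpital's rule the quotient is (-9*cos(3*y + 12))/(2); substituting y = -4 gives -9/2.

-9/2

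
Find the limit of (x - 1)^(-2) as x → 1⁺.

As x → 1⁺, (x - 1) → 0⁺, so (x - 1)^2 → 0⁺ and 1/(x - 1)^2 → ∞.

∞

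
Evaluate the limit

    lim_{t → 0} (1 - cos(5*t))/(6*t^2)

Substitution gives 0/0.
Use (1 − cos u)/u² → 1/2 with u = 5t: the limit is 5²/(2·6) = 25/12.

25/12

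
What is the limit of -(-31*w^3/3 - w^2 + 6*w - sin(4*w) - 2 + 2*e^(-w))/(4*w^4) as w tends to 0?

-1/48

Substitution gives 0/0; apply L'Hôpital's rule 4 times.
After differentiating numerator and denominator 4 times the quotient is (-256*sin(4*w) + 2*e^(-w))/(-96); at w = 0 this is -1/48.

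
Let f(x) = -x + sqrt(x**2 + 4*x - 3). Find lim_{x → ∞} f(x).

An ∞ − ∞ form. Rationalising with the conjugate, the difference becomes (4x - 3) / (√(x^2 + 4*x - 3) + x).
For large x the denominator behaves like 2·x, so the quotient tends to 4/2 = 2.

2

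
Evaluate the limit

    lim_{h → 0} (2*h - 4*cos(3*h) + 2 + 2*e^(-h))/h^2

Substitution gives 0/0 (the numerator vanishes to order 2).
Expand each term to order h^2: the coefficient of h^2 in 2·e^(-h) is 1 and in -4·cos(3h) is 18.
Lower-order terms cancel with the polynomial part, so the numerator is (19)·h^2 + o(h^2), and the limit is (19)/(1) = 19.

19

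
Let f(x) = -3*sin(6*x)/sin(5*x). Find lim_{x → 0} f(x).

Substitution gives 0/0.
Divide numerator and denominator by x: sin(6x)/x → 6 and sin(5x)/x → 5, so the limit is -3·6/5 = -18/5.

-18/5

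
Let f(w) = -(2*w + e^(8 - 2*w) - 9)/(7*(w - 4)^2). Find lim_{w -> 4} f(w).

-2/7

Direct substitution gives 0/0.
Apply L'Hôpital: lim (2 - 2*e^(8 - 2*w))/(56 - 14*w), still 0/0.
After 2 applications of L'Hôpital's rule the quotient is (4*e^(8 - 2*w))/(-14); substituting w = 4 gives -2/7.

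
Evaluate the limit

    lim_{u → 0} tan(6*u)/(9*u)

2/3

Substitution gives 0/0.
Since tan(θ)/θ → 1 as θ → 0, tan(6u)/(6u) → 1 and the limit is 6/9 = 2/3.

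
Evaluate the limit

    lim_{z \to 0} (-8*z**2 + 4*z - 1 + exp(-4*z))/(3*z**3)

Direct substitution gives 0/0.
Apply L'Hôpital: lim (-16*z + 4 - 4*e^(-4*z))/(9*z^2), still 0/0.
Apply L'Hôpital: lim (-16 + 16*e^(-4*z))/(18*z), still 0/0.
After 3 applications of L'Hôpital's rule the quotient is (-64*e^(-4*z))/(18); substituting z = 0 gives -32/9.

-32/9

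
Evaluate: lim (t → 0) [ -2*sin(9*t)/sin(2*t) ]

-9

Substitution gives 0/0.
Divide numerator and denominator by t: sin(9t)/t → 9 and sin(2t)/t → 2, so the limit is -2·9/2 = -9.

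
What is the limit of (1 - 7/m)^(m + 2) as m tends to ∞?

The base → 1 and the exponent → ∞: a 1^∞ form.
Take logarithms: (m + 2)·ln(1 - 7/m). Since ln(1+u) ~ u for small u, this behaves like (m)·(-7/m) → -7.
So the limit is e^(-7).

e^(-7)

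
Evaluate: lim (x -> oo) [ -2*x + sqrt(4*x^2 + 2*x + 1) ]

1/2

This has the form ∞ − ∞. Multiply and divide by the conjugate √(4*x^2 + 2*x + 1) + 2x.
That gives (2x + 1) / (√(4*x^2 + 2*x + 1) + 2x).
Divide numerator and denominator by x: the limit is 2/(2·2) = 1/2.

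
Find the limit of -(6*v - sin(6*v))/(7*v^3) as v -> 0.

-36/7

Direct substitution gives 0/0.
Apply L'Hôpital: lim (6 - 6*cos(6*v))/(-21*v^2), still 0/0.
Apply L'Hôpital: lim (36*sin(6*v))/(-42*v), still 0/0.
After 3 applications of L'Hôpital's rule the quotient is (216*cos(6*v))/(-42); substituting v = 0 gives -36/7.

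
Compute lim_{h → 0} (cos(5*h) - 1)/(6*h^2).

-25/12

Direct substitution gives 0/0.
Apply L'Hôpital: lim (-5*sin(5*h))/(12*h), still 0/0.
After 2 applications of L'Hôpital's rule the quotient is (-25*cos(5*h))/(12); substituting h = 0 gives -25/12.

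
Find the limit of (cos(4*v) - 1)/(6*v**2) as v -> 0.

-4/3

Direct substitution gives 0/0.
Apply L'Hôpital: lim (-4*sin(4*v))/(12*v), still 0/0.
After 2 applications of L'Hôpital's rule the quotient is (-16*cos(4*v))/(12); substituting v = 0 gives -4/3.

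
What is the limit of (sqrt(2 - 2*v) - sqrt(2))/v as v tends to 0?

A 0/0 form; rationalise with √(2 - 2v) + √2. This collapses the numerator to -2v, leaving -2/(√(2 - 2v) + √2) → -2/(2√2) = -√(2)/2.

-√(2)/2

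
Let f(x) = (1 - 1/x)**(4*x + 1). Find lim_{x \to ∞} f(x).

e^(-4)

Write it as [(1 - 1/x)^x]^(4) · (1 - 1/x)^(1). The bracketed term tends to e^(-1) and the second factor to 1, so the limit is e^(-4).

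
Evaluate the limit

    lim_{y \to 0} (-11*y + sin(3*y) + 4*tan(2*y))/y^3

Substitution gives 0/0; apply L'Hôpital's rule 3 times.
After differentiating numerator and denominator 3 times the quotient is (-27*cos(3*y) + 192*tan(2*y)^4 + 256*tan(2*y)^2 + 64)/(6); at y = 0 this is 37/6.

37/6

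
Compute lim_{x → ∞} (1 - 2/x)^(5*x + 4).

Let L be the limit and take ln: ln L = lim (5x + 4)·ln(1 - 2/x) = lim (5x + 4)·(-2/x + O(1/x²)) = -10.
Hence L = e^(-10).

e^(-10)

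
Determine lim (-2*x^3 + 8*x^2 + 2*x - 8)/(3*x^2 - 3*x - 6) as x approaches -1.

20/9

At x = -1 both the top and bottom vanish — a removable singularity. Factoring out (x + 1) from each leaves (-2*x^2 + 10*x - 8)/(3*x - 6), which at x = -1 equals 20/9.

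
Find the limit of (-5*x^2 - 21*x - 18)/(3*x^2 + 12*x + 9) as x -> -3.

Since x = -3 makes numerator and denominator zero, (x + 3) divides both.
Cancelling it gives (-5*x - 6)/(3*x + 3); now plug in x = -3 to get -3/2.

-3/2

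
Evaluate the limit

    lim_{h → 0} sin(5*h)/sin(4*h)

5/4

Substitution gives 0/0.
Divide numerator and denominator by h: sin(5h)/h → 5 and sin(4h)/h → 4, so the limit is 1·5/4 = 5/4.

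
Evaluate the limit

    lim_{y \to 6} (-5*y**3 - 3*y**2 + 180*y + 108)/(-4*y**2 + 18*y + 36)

66/5

At y = 6 both the top and bottom vanish — a removable singularity. Factoring out (y - 6) from each leaves (-5*y^2 - 33*y - 18)/(-4*y - 6), which at y = 6 equals 66/5.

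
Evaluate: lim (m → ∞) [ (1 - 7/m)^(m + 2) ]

The base → 1 and the exponent → ∞: a 1^∞ form.
Take logarithms: (m + 2)·ln(1 - 7/m). Since ln(1+u) ~ u for small u, this behaves like (m)·(-7/m) → -7.
So the limit is e^(-7).

e^(-7)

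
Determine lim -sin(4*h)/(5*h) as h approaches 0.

Substitution gives 0/0.
Write it as (4/(-5))·sin(4h)/(4h); since sin(u)/u → 1, the limit is -4/5.

-4/5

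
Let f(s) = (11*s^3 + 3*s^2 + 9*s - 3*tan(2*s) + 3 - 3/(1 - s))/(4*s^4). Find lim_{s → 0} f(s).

-3/4

Substitution gives 0/0 (the numerator vanishes to order 4).
Expand each term to order s^4: the coefficient of s^4 in -3·tan(2s) is 0 and in -3·1/(1 - s) is -3.
Lower-order terms cancel with the polynomial part, so the numerator is (-3)·s^4 + o(s^4), and the limit is (-3)/(4) = -3/4.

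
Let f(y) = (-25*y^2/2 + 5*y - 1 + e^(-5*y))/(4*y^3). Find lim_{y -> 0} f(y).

Direct substitution gives 0/0.
Apply L'Hôpital: lim (-25*y + 5 - 5*e^(-5*y))/(12*y^2), still 0/0.
Apply L'Hôpital: lim (-25 + 25*e^(-5*y))/(24*y), still 0/0.
After 3 applications of L'Hôpital's rule the quotient is (-125*e^(-5*y))/(24); substituting y = 0 gives -125/24.

-125/24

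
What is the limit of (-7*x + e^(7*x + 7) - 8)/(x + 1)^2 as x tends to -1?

Direct substitution gives 0/0.
Apply L'Hôpital: lim (7*e^(7*x + 7) - 7)/(2*x + 2), still 0/0.
After 2 applications of L'Hôpital's rule the quotient is (49*e^(7*x + 7))/(2); substituting x = -1 gives 49/2.

49/2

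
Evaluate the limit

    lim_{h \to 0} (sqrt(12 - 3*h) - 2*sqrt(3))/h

Substitution gives 0/0. Multiply numerator and denominator by the conjugate √(12 - 3h) + √12.
The numerator becomes (12 - 3h) − 12 = -3h, so the expression simplifies to -3/(√(12 - 3h) + √12).
Letting h → 0 gives -3/(2√12) = -√(3)/4.

-√(3)/4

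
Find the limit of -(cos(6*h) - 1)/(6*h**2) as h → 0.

Direct substitution gives 0/0.
Apply L'Hôpital: lim (-6*sin(6*h))/(-12*h), still 0/0.
After 2 applications of L'Hôpital's rule the quotient is (-36*cos(6*h))/(-12); substituting h = 0 gives 3.

3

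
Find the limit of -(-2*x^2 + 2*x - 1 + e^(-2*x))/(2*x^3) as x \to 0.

2/3

Direct substitution gives 0/0.
Apply L'Hôpital: lim (-4*x + 2 - 2*e^(-2*x))/(-6*x^2), still 0/0.
Apply L'Hôpital: lim (-4 + 4*e^(-2*x))/(-12*x), still 0/0.
After 3 applications of L'Hôpital's rule the quotient is (-8*e^(-2*x))/(-12); substituting x = 0 gives 2/3.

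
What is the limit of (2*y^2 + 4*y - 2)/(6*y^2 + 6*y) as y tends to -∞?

Numerator and denominator both have degree 2.
Dividing every term by y^2, all lower-order terms vanish and the limit is the ratio of leading coefficients, 2/(6) = 1/3.

1/3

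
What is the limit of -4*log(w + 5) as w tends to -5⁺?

As w → -5⁺, w + 5 → 0⁺ and ln(w + 5) → −∞.
Multiplying by -4 gives ∞.

∞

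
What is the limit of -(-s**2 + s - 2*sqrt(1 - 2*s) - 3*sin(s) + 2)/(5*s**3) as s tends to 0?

-3/10

Substitution gives 0/0 (the numerator vanishes to order 3).
Expand each term to order s^3: the coefficient of s^3 in -3·sin(s) is 1/2 and in -2·√(1 - 2s) is 1.
Lower-order terms cancel with the polynomial part, so the numerator is (3/2)·s^3 + o(s^3), and the limit is (3/2)/(-5) = -3/10.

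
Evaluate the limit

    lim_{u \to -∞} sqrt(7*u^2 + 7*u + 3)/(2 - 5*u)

√(7)/5

For large |u|, √(7*u^2 + 7*u + 3) ≈ √7·|u| and the denominator ≈ -5u.
Since u → −∞, |u| = −u, giving −√7/(-5) = √(7)/5.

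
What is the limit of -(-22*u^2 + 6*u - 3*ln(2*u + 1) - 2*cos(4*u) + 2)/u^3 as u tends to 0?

Substitution gives 0/0 (the numerator vanishes to order 3).
Expand each term to order u^3: the coefficient of u^3 in -3·ln(1 + 2u) is -8 and in -2·cos(4u) is 0.
Lower-order terms cancel with the polynomial part, so the numerator is (-8)·u^3 + o(u^3), and the limit is (-8)/(-1) = 8.

8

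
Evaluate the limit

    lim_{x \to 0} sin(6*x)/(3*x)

2

Substitution gives 0/0.
Write it as (6/3)·sin(6x)/(6x); since sin(u)/u → 1, the limit is 2.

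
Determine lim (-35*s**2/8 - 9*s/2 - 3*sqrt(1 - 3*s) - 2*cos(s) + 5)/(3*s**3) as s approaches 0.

Substitution gives 0/0 (the numerator vanishes to order 3).
Expand each term to order s^3: the coefficient of s^3 in -2·cos(s) is 0 and in -3·√(1 - 3s) is 81/16.
Lower-order terms cancel with the polynomial part, so the numerator is (81/16)·s^3 + o(s^3), and the limit is (81/16)/(3) = 27/16.

27/16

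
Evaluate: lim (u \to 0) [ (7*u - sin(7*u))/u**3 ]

343/6

Direct substitution gives 0/0.
Apply L'Hôpital: lim (7 - 7*cos(7*u))/(3*u^2), still 0/0.
Apply L'Hôpital: lim (49*sin(7*u))/(6*u), still 0/0.
After 3 applications of L'Hôpital's rule the quotient is (343*cos(7*u))/(6); substituting u = 0 gives 343/6.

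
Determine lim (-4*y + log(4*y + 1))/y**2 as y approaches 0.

Direct substitution gives 0/0.
Apply L'Hôpital: lim (-4 + 4/(4*y + 1))/(2*y), still 0/0.
After 2 applications of L'Hôpital's rule the quotient is (-16/(4*y + 1)^2)/(2); substituting y = 0 gives -8.

-8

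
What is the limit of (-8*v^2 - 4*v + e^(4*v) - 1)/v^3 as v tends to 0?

32/3

Direct substitution gives 0/0.
Apply L'Hôpital: lim (-16*v + 4*e^(4*v) - 4)/(3*v^2), still 0/0.
Apply L'Hôpital: lim (16*e^(4*v) - 16)/(6*v), still 0/0.
After 3 applications of L'Hôpital's rule the quotient is (64*e^(4*v))/(6); substituting v = 0 gives 32/3.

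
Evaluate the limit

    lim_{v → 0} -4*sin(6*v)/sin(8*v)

Substitution gives 0/0.
Divide numerator and denominator by v: sin(6v)/v → 6 and sin(8v)/v → 8, so the limit is -4·6/8 = -3.

-3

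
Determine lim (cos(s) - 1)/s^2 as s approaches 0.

Direct substitution gives 0/0.
Apply L'Hôpital: lim (-sin(s))/(2*s), still 0/0.
After 2 applications of L'Hôpital's rule the quotient is (-cos(s))/(2); substituting s = 0 gives -1/2.

-1/2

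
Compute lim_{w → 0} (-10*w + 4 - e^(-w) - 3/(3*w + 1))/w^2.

-55/2

Substitution gives 0/0 (the numerator vanishes to order 2).
Expand each term to order w^2: the coefficient of w^2 in −e^(-w) is -1/2 and in -3·1/(1 + 3w) is -27.
Lower-order terms cancel with the polynomial part, so the numerator is (-55/2)·w^2 + o(w^2), and the limit is (-55/2)/(1) = -55/2.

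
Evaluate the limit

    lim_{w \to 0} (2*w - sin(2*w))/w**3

4/3

Direct substitution gives 0/0.
Apply L'Hôpital: lim (2 - 2*cos(2*w))/(3*w^2), still 0/0.
Apply L'Hôpital: lim (4*sin(2*w))/(6*w), still 0/0.
After 3 applications of L'Hôpital's rule the quotient is (8*cos(2*w))/(6); substituting w = 0 gives 4/3.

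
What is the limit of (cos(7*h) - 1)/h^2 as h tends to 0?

-49/2

Direct substitution gives 0/0.
Apply L'Hôpital: lim (-7*sin(7*h))/(2*h), still 0/0.
After 2 applications of L'Hôpital's rule the quotient is (-49*cos(7*h))/(2); substituting h = 0 gives -49/2.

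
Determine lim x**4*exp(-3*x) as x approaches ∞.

Write as x^4/e^{3x}, an ∞/∞ form.
Exponential growth dominates any polynomial, so repeated L'Hôpital (or the standard result) gives 0.

0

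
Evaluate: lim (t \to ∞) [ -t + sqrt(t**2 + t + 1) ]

This has the form ∞ − ∞. Multiply and divide by the conjugate √(t^2 + t + 1) + t.
That gives (t + 1) / (√(t^2 + t + 1) + t).
Divide numerator and denominator by t: the limit is 1/(2·1) = 1/2.

1/2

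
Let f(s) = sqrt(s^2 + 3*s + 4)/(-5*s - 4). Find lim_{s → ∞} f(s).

-1/5

For large |s|, √(s^2 + 3*s + 4) ≈ √1·|s| and the denominator ≈ -5s.
Since s → +∞, |s| = s, giving √1/(-5) = -1/5.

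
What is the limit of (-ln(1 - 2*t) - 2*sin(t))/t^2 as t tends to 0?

Substitution gives 0/0 (the numerator vanishes to order 2).
Expand each term to order t^2: the coefficient of t^2 in −ln(1 - 2t) is 2 and in -2·sin(t) is 0.
Lower-order terms cancel with the polynomial part, so the numerator is (2)·t^2 + o(t^2), and the limit is (2)/(1) = 2.

2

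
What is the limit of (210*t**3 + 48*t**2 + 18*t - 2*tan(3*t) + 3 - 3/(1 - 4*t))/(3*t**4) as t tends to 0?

-256

Substitution gives 0/0; apply L'Hôpital's rule 4 times.
After differentiating numerator and denominator 4 times the quotient is (1296*tan(3*t)/cos(3*t)^2 - 3888*tan(3*t)/cos(3*t)^4 + 18432/(4*t - 1)^5)/(72); at t = 0 this is -256.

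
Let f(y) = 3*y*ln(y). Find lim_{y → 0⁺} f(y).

0

This is a 0·(−∞) form. Rewrite as 3·ln(y) / y^(−1) and apply L'Hôpital:
the derivative quotient is 3·(1/y) / (−1·y^(−2)) = (-3/1)·y^1 → 0.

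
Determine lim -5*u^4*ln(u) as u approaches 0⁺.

This is a 0·(−∞) form. Rewrite as -5·ln(u) / u^(−4) and apply L'Hôpital:
the derivative quotient is -5·(1/u) / (−4·u^(−5)) = (5/4)·u^4 → 0.

0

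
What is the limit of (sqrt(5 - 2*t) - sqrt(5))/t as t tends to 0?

Substitution gives 0/0. Multiply numerator and denominator by the conjugate √(5 - 2t) + √5.
The numerator becomes (5 - 2t) − 5 = -2t, so the expression simplifies to -2/(√(5 - 2t) + √5).
Letting t → 0 gives -2/(2√5) = -√(5)/5.

-√(5)/5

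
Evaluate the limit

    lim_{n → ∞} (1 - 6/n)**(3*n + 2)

The base → 1 and the exponent → ∞: a 1^∞ form.
Take logarithms: (3n + 2)·ln(1 - 6/n). Since ln(1+u) ~ u for small u, this behaves like (3n)·(-6/n) → -18.
So the limit is e^(-18).

e^(-18)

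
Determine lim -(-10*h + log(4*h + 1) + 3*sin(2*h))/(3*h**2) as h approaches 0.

Substitution gives 0/0 (the numerator vanishes to order 2).
Expand each term to order h^2: the coefficient of h^2 in ln(1 + 4h) is -8 and in 3·sin(2h) is 0.
Lower-order terms cancel with the polynomial part, so the numerator is (-8)·h^2 + o(h^2), and the limit is (-8)/(-3) = 8/3.

8/3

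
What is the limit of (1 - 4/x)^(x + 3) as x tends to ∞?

Write it as [(1 - 4/x)^x]^(1) · (1 - 4/x)^(3). The bracketed term tends to e^(-4) and the second factor to 1, so the limit is e^(-4).

e^(-4)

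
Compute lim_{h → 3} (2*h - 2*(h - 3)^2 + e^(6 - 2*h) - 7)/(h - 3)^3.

Direct substitution gives 0/0.
Apply L'Hôpital: lim (-4*h - 2*e^(6 - 2*h) + 14)/(3*(h - 3)^2), still 0/0.
Apply L'Hôpital: lim (4*e^(6 - 2*h) - 4)/(6*h - 18), still 0/0.
After 3 applications of L'Hôpital's rule the quotient is (-8*e^(6 - 2*h))/(6); substituting h = 3 gives -4/3.

-4/3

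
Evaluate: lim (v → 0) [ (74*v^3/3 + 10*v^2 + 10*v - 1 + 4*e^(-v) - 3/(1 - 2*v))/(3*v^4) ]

Substitution gives 0/0; apply L'Hôpital's rule 4 times.
After differentiating numerator and denominator 4 times the quotient is (4*e^(-v) + 1152/(2*v - 1)^5)/(72); at v = 0 this is -287/18.

-287/18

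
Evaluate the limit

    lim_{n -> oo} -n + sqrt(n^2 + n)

1/2

This has the form ∞ − ∞. Multiply and divide by the conjugate √(n^2 + n) + n.
That gives (n) / (√(n^2 + n) + n).
Divide numerator and denominator by n: the limit is 1/(2·1) = 1/2.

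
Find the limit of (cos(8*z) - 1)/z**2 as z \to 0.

-32

Direct substitution gives 0/0.
Apply L'Hôpital: lim (-8*sin(8*z))/(2*z), still 0/0.
After 2 applications of L'Hôpital's rule the quotient is (-64*cos(8*z))/(2); substituting z = 0 gives -32.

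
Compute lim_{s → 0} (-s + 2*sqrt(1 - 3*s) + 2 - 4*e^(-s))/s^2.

Substitution gives 0/0 (the numerator vanishes to order 2).
Expand each term to order s^2: the coefficient of s^2 in 2·√(1 - 3s) is -9/4 and in -4·e^(-s) is -2.
Lower-order terms cancel with the polynomial part, so the numerator is (-17/4)·s^2 + o(s^2), and the limit is (-17/4)/(1) = -17/4.

-17/4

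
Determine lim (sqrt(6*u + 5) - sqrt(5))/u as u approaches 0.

3*√(5)/5

Substitution gives 0/0. Multiply numerator and denominator by the conjugate √(5 + 6u) + √5.
The numerator becomes (5 + 6u) − 5 = 6u, so the expression simplifies to 6/(√(5 + 6u) + √5).
Letting u → 0 gives 6/(2√5) = 3*√(5)/5.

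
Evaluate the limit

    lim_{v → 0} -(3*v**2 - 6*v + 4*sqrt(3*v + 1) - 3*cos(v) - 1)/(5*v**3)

-27/20

Substitution gives 0/0 (the numerator vanishes to order 3).
Expand each term to order v^3: the coefficient of v^3 in 4·√(1 + 3v) is 27/4 and in -3·cos(v) is 0.
Lower-order terms cancel with the polynomial part, so the numerator is (27/4)·v^3 + o(v^3), and the limit is (27/4)/(-5) = -27/20.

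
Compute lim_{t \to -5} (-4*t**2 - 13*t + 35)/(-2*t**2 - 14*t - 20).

9/2

Since t = -5 makes numerator and denominator zero, (t + 5) divides both.
Cancelling it gives (7 - 4*t)/(-2*t - 4); now plug in t = -5 to get 9/2.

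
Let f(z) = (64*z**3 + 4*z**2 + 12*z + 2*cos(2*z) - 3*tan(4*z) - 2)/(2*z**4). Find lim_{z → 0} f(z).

2/3

Substitution gives 0/0; apply L'Hôpital's rule 4 times.
After differentiating numerator and denominator 4 times the quotient is (32*cos(2*z) - 18432*tan(4*z)^5 - 30720*tan(4*z)^3 - 12288*tan(4*z))/(48); at z = 0 this is 2/3.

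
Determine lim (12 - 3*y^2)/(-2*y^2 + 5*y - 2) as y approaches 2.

Since y = 2 makes numerator and denominator zero, (y - 2) divides both.
Cancelling it gives (-3*y - 6)/(1 - 2*y); now plug in y = 2 to get 4.

4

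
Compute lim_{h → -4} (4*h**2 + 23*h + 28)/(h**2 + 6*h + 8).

At h = -4 both the top and bottom vanish — a removable singularity. Factoring out (h + 4) from each leaves (4*h + 7)/(h + 2), which at h = -4 equals 9/2.

9/2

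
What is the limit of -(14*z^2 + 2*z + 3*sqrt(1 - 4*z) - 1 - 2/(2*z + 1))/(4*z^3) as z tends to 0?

Substitution gives 0/0 (the numerator vanishes to order 3).
Expand each term to order z^3: the coefficient of z^3 in 3·√(1 - 4z) is -12 and in -2·1/(1 + 2z) is 16.
Lower-order terms cancel with the polynomial part, so the numerator is (4)·z^3 + o(z^3), and the limit is (4)/(-4) = -1.

-1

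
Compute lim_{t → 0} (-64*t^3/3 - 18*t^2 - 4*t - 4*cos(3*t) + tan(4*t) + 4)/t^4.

-27/2

Substitution gives 0/0 (the numerator vanishes to order 4).
Expand each term to order t^4: the coefficient of t^4 in tan(4t) is 0 and in -4·cos(3t) is -27/2.
Lower-order terms cancel with the polynomial part, so the numerator is (-27/2)·t^4 + o(t^4), and the limit is (-27/2)/(1) = -27/2.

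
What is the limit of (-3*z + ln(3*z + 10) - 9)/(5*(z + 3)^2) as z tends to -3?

-9/10

Direct substitution gives 0/0.
Apply L'Hôpital: lim (-3 + 3/(3*z + 10))/(10*z + 30), still 0/0.
After 2 applications of L'Hôpital's rule the quotient is (-9/(3*z + 10)^2)/(10); substituting z = -3 gives -9/10.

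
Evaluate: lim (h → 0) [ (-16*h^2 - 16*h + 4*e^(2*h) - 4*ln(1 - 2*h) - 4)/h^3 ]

Substitution gives 0/0 (the numerator vanishes to order 3).
Expand each term to order h^3: the coefficient of h^3 in -4·ln(1 - 2h) is 32/3 and in 4·e^(2h) is 16/3.
Lower-order terms cancel with the polynomial part, so the numerator is (16)·h^3 + o(h^3), and the limit is (16)/(1) = 16.

16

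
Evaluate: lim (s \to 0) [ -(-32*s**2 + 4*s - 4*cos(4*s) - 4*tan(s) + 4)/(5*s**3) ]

4/15

Substitution gives 0/0 (the numerator vanishes to order 3).
Expand each term to order s^3: the coefficient of s^3 in -4·tan(s) is -4/3 and in -4·cos(4s) is 0.
Lower-order terms cancel with the polynomial part, so the numerator is (-4/3)·s^3 + o(s^3), and the limit is (-4/3)/(-5) = 4/15.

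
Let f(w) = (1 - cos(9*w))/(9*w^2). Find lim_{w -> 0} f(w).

Substitution gives 0/0.
Use (1 − cos u)/u² → 1/2 with u = 9w: the limit is 9²/(2·9) = 9/2.

9/2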